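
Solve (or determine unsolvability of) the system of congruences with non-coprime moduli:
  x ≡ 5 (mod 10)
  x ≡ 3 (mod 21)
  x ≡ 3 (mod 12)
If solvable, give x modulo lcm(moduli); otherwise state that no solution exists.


Moduli 10, 21, 12 are not pairwise coprime, so CRT works modulo lcm(m_i) when all pairwise compatibility conditions hold.
Pairwise compatibility: gcd(m_i, m_j) must divide a_i - a_j for every pair.
Merge one congruence at a time:
  Start: x ≡ 5 (mod 10).
  Combine with x ≡ 3 (mod 21): gcd(10, 21) = 1; 3 - 5 = -2, which IS divisible by 1, so compatible.
    Write x = 5 + 10·t and substitute into x ≡ 3 (mod 21): 10·t ≡ 3 − 5 = -2 (mod 21).
    Reduce coefficients mod 21: 10·t ≡ 19 (mod 21).
    The inverse of 10 mod 21 is 19 (since 10·19 = 190 = 9·21 + 1), so t ≡ 19·19 = 361 ≡ 4 (mod 21).
    Then x = 5 + 10·4 = 45, valid modulo lcm(10, 21) = 210: x ≡ 45 (mod 210).
  Combine with x ≡ 3 (mod 12): gcd(210, 12) = 6; 3 - 45 = -42, which IS divisible by 6, so compatible.
    Write x = 45 + 210·t and substitute into x ≡ 3 (mod 12): 210·t ≡ 3 − 45 = -42 (mod 12).
    Divide the congruence (and modulus) by g = 6: 35·t ≡ -7 (mod 2).
    Reduce coefficients mod 2: 1·t ≡ 1 (mod 2).
    So t ≡ 1 (mod 2).
    Then x = 45 + 210·1 = 255, valid modulo lcm(210, 12) = 420: x ≡ 255 (mod 420).
Verify: 255 mod 10 = 5, 255 mod 21 = 3, 255 mod 12 = 3.

x ≡ 255 (mod 420).


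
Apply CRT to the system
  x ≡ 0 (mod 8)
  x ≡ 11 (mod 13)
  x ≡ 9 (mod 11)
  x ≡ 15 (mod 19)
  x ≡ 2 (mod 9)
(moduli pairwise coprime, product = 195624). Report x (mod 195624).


Product of moduli M = 8 · 13 · 11 · 19 · 9 = 195624.
Merge one congruence at a time:
  Start: x ≡ 0 (mod 8).
  Combine with x ≡ 11 (mod 13); new modulus lcm = 104.
    Write x = 0 + 8·t and substitute into x ≡ 11 (mod 13): 8·t ≡ 11 − 0 = 11 (mod 13).
    The inverse of 8 mod 13 is 5 (since 8·5 = 40 = 3·13 + 1), so t ≡ 5·11 = 55 ≡ 3 (mod 13).
    Then x = 0 + 8·3 = 24, valid modulo lcm(8, 13) = 104: x ≡ 24 (mod 104).
  Combine with x ≡ 9 (mod 11); new modulus lcm = 1144.
    Write x = 24 + 104·t and substitute into x ≡ 9 (mod 11): 104·t ≡ 9 − 24 = -15 (mod 11).
    Reduce coefficients mod 11: 5·t ≡ 7 (mod 11).
    The inverse of 5 mod 11 is 9 (since 5·9 = 45 = 4·11 + 1), so t ≡ 9·7 = 63 ≡ 8 (mod 11).
    Then x = 24 + 104·8 = 856, valid modulo lcm(104, 11) = 1144: x ≡ 856 (mod 1144).
  Combine with x ≡ 15 (mod 19); new modulus lcm = 21736.
    Write x = 856 + 1144·t and substitute into x ≡ 15 (mod 19): 1144·t ≡ 15 − 856 = -841 (mod 19).
    Reduce coefficients mod 19: 4·t ≡ 14 (mod 19).
    The inverse of 4 mod 19 is 5 (since 4·5 = 20 = 1·19 + 1), so t ≡ 5·14 = 70 ≡ 13 (mod 19).
    Then x = 856 + 1144·13 = 15728, valid modulo lcm(1144, 19) = 21736: x ≡ 15728 (mod 21736).
  Combine with x ≡ 2 (mod 9); new modulus lcm = 195624.
    Write x = 15728 + 21736·t and substitute into x ≡ 2 (mod 9): 21736·t ≡ 2 − 15728 = -15726 (mod 9).
    Reduce coefficients mod 9: 1·t ≡ 6 (mod 9).
    So t ≡ 6 (mod 9).
    Then x = 15728 + 21736·6 = 146144, valid modulo lcm(21736, 9) = 195624: x ≡ 146144 (mod 195624).
Verify against each original: 146144 mod 8 = 0, 146144 mod 13 = 11, 146144 mod 11 = 9, 146144 mod 19 = 15, 146144 mod 9 = 2.

x ≡ 146144 (mod 195624).


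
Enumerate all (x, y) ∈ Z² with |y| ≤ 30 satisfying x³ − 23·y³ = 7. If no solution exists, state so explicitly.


The equation is x³ - 23y³ = 7. For fixed y, x³ = 23·y³ + 7, so a solution requires the RHS to be a perfect cube.
Strategy: iterate y from -30 to 30, compute RHS = 23·y³ + 7, and check whether it is a (positive or negative) perfect cube.
Check small values of y:
  y = 0: RHS = 7 is not a perfect cube.
  y = 1: RHS = 30 is not a perfect cube.
  y = -1: RHS = -16 is not a perfect cube.
  y = 2: RHS = 191 is not a perfect cube.
  y = -2: RHS = -177 is not a perfect cube.
  y = 3: RHS = 628 is not a perfect cube.
  y = -3: RHS = -614 is not a perfect cube.
Continuing the search up to |y| = 30 finds no solutions either.
No (x, y) in the scanned range satisfies the equation.

No integer solutions with |y| ≤ 30.


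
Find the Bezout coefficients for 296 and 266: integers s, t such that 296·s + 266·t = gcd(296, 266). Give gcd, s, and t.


Euclidean algorithm on (296, 266) — divide until remainder is 0:
  296 = 1 · 266 + 30
  266 = 8 · 30 + 26
  30 = 1 · 26 + 4
  26 = 6 · 4 + 2
  4 = 2 · 2 + 0
gcd(296, 266) = 2.
Track Bezout coefficients alongside the remainders: start with r₀ = 296 = a·1 + b·0 (s = 1, t = 0) and r₁ = 266 = a·0 + b·1 (s = 0, t = 1); each new remainder r_{k+1} = r_{k-1} − q_k·r_k inherits s_{k+1} = s_{k-1} − q_k·s_k, t_{k+1} = t_{k-1} − q_k·t_k, so r_k = a·s_k + b·t_k at every step:
  q = 1: r = 30, s = 1 − 1·0 = 1, t = 0 − 1·1 = -1  (check: 296·1 + 266·(-1) = 30)
  q = 8: r = 26, s = 0 − 8·1 = -8, t = 1 − 8·(-1) = 9  (check: 296·(-8) + 266·9 = 26)
  q = 1: r = 4, s = 1 − 1·(-8) = 9, t = -1 − 1·9 = -10  (check: 296·9 + 266·(-10) = 4)
  q = 6: r = 2, s = -8 − 6·9 = -62, t = 9 − 6·(-10) = 69  (check: 296·(-62) + 266·69 = 2)
The row with r = 2 (the gcd) gives the Bezout coefficients s = -62, t = 69.
Result: 296 · (-62) + 266 · (69) = 2.

gcd(296, 266) = 2; s = -62, t = 69 (check: 296·(-62) + 266·69 = 2).


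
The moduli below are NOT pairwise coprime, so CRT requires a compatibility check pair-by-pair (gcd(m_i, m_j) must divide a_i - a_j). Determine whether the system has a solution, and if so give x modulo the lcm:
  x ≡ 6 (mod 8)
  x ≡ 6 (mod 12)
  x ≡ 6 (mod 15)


Moduli 8, 12, 15 are not pairwise coprime, so CRT works modulo lcm(m_i) when all pairwise compatibility conditions hold.
Pairwise compatibility: gcd(m_i, m_j) must divide a_i - a_j for every pair.
Merge one congruence at a time:
  Start: x ≡ 6 (mod 8).
  Combine with x ≡ 6 (mod 12): gcd(8, 12) = 4; 6 - 6 = 0, which IS divisible by 4, so compatible.
    Write x = 6 + 8·t and substitute into x ≡ 6 (mod 12): 8·t ≡ 6 − 6 = 0 (mod 12).
    Divide the congruence (and modulus) by g = 4: 2·t ≡ 0 (mod 3).
    The inverse of 2 mod 3 is 2 (since 2·2 = 4 = 1·3 + 1), so t ≡ 2·0 = 0 ≡ 0 (mod 3).
    Then x = 6 + 8·0 = 6, valid modulo lcm(8, 12) = 24: x ≡ 6 (mod 24).
  Combine with x ≡ 6 (mod 15): gcd(24, 15) = 3; 6 - 6 = 0, which IS divisible by 3, so compatible.
    Write x = 6 + 24·t and substitute into x ≡ 6 (mod 15): 24·t ≡ 6 − 6 = 0 (mod 15).
    Divide the congruence (and modulus) by g = 3: 8·t ≡ 0 (mod 5).
    Reduce coefficients mod 5: 3·t ≡ 0 (mod 5).
    The inverse of 3 mod 5 is 2 (since 3·2 = 6 = 1·5 + 1), so t ≡ 2·0 = 0 ≡ 0 (mod 5).
    Then x = 6 + 24·0 = 6, valid modulo lcm(24, 15) = 120: x ≡ 6 (mod 120).
Verify: 6 mod 8 = 6, 6 mod 12 = 6, 6 mod 15 = 6.

x ≡ 6 (mod 120).


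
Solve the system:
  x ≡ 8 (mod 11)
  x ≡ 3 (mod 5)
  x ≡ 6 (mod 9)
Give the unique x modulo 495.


Moduli 11, 5, 9 are pairwise coprime; by CRT there is a unique solution modulo M = 11 · 5 · 9 = 495.
Solve pairwise, accumulating the modulus:
  Start with x ≡ 8 (mod 11).
  Combine with x ≡ 3 (mod 5): since gcd(11, 5) = 1, we get a unique residue mod 55.
    Write x = 8 + 11·t and substitute into x ≡ 3 (mod 5): 11·t ≡ 3 − 8 = -5 (mod 5).
    Reduce coefficients mod 5: 1·t ≡ 0 (mod 5).
    So t ≡ 0 (mod 5).
    Then x = 8 + 11·0 = 8, valid modulo lcm(11, 5) = 55: x ≡ 8 (mod 55).
  Combine with x ≡ 6 (mod 9): since gcd(55, 9) = 1, we get a unique residue mod 495.
    Write x = 8 + 55·t and substitute into x ≡ 6 (mod 9): 55·t ≡ 6 − 8 = -2 (mod 9).
    Reduce coefficients mod 9: 1·t ≡ 7 (mod 9).
    So t ≡ 7 (mod 9).
    Then x = 8 + 55·7 = 393, valid modulo lcm(55, 9) = 495: x ≡ 393 (mod 495).
Verify: 393 mod 11 = 8 ✓, 393 mod 5 = 3 ✓, 393 mod 9 = 6 ✓.

x ≡ 393 (mod 495).


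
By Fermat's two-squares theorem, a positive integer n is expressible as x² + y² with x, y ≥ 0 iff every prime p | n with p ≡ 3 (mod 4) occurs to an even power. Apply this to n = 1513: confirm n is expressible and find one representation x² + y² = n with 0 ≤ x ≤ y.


Step 1: Factor n = 1513 = 17 · 89.
Step 2: Check the mod-4 condition on each prime factor: 17 ≡ 1 (mod 4), exponent 1; 89 ≡ 1 (mod 4), exponent 1.
All primes ≡ 3 (mod 4) appear to even exponent (or don't appear), so by the two-squares theorem n IS expressible as a sum of two squares.
Step 3: Build a representation. Here n = 17 · 89 is a product of primes ≡ 1 (mod 4). Each prime p ≡ 1 (mod 4) is itself a sum of two squares; find a² by testing p − a² for a perfect square:
  17: 17 − 1² = 16 = 4² ⇒ 17 = 1² + 4².
  89: 89 − 1² = 88, 89 − 2² = 85, 89 − 3² = 80, 89 − 4² = 73, 89 − 5² = 64 = 8² ⇒ 89 = 5² + 8².
  Combine using the Brahmagupta–Fibonacci identity (a² + b²)(c² + d²) = (ac − bd)² + (ad + bc)² = (ac + bd)² + (ad − bc)²:
  17 · 89 = 1513: from (1² + 4²)(5² + 8²), take (1·5 − 4·8, 1·8 + 4·5) = (5 − 32, 8 + 20) = (-27, 28); dropping signs (only squares matter) gives (27, 28); check 27² + 28² = 729 + 784 = 1513 ✓.
Step 4: Order so x ≤ y and verify: 27² + 28² = 729 + 784 = 1513 = n. ✓

n = 1513 = 27² + 28² (one valid representation with x ≤ y).


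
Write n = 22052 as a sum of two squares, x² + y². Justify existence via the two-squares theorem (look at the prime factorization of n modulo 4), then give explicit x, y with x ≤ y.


Step 1: Factor n = 22052 = 2^2 · 37 · 149.
Step 2: Check the mod-4 condition on each prime factor: 2 = 2 (special); 37 ≡ 1 (mod 4), exponent 1; 149 ≡ 1 (mod 4), exponent 1.
All primes ≡ 3 (mod 4) appear to even exponent (or don't appear), so by the two-squares theorem n IS expressible as a sum of two squares.
Step 3: Build a representation. Group n = k² · m with k = 2 and m = 37 · 149 = 5513 (a product of primes ≡ 1 (mod 4)); a representation of m scales to one of n via (k·x)² + (k·y)² = k²(x² + y²). Each prime p ≡ 1 (mod 4) is itself a sum of two squares; find a² by testing p − a² for a perfect square:
  37: 37 − 1² = 36 = 6² ⇒ 37 = 1² + 6².
  149: 149 − 1² = 148, 149 − 2² = 145, 149 − 3² = 140, 149 − 4² = 133, 149 − 5² = 124, 149 − 6² = 113, 149 − 7² = 100 = 10² ⇒ 149 = 7² + 10².
  Combine using the Brahmagupta–Fibonacci identity (a² + b²)(c² + d²) = (ac − bd)² + (ad + bc)² = (ac + bd)² + (ad − bc)²:
  37 · 149 = 5513: from (1² + 6²)(7² + 10²), take (1·7 − 6·10, 1·10 + 6·7) = (7 − 60, 10 + 42) = (-53, 52); dropping signs (only squares matter) gives (53, 52); check 53² + 52² = 2809 + 2704 = 5513 ✓.
  Scale by k = 2: (2·53, 2·52) = (106, 104).
Step 4: Order so x ≤ y and verify: 104² + 106² = 10816 + 11236 = 22052 = n. ✓

n = 22052 = 104² + 106² (one valid representation with x ≤ y).


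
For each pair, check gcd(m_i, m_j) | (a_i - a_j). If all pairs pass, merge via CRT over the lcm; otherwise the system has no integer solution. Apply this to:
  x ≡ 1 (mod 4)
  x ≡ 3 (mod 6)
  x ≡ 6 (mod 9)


Moduli 4, 6, 9 are not pairwise coprime, so CRT works modulo lcm(m_i) when all pairwise compatibility conditions hold.
Pairwise compatibility: gcd(m_i, m_j) must divide a_i - a_j for every pair.
Merge one congruence at a time:
  Start: x ≡ 1 (mod 4).
  Combine with x ≡ 3 (mod 6): gcd(4, 6) = 2; 3 - 1 = 2, which IS divisible by 2, so compatible.
    Write x = 1 + 4·t and substitute into x ≡ 3 (mod 6): 4·t ≡ 3 − 1 = 2 (mod 6).
    Divide the congruence (and modulus) by g = 2: 2·t ≡ 1 (mod 3).
    The inverse of 2 mod 3 is 2 (since 2·2 = 4 = 1·3 + 1), so t ≡ 2·1 = 2 ≡ 2 (mod 3).
    Then x = 1 + 4·2 = 9, valid modulo lcm(4, 6) = 12: x ≡ 9 (mod 12).
  Combine with x ≡ 6 (mod 9): gcd(12, 9) = 3; 6 - 9 = -3, which IS divisible by 3, so compatible.
    Write x = 9 + 12·t and substitute into x ≡ 6 (mod 9): 12·t ≡ 6 − 9 = -3 (mod 9).
    Divide the congruence (and modulus) by g = 3: 4·t ≡ -1 (mod 3).
    Reduce coefficients mod 3: 1·t ≡ 2 (mod 3).
    So t ≡ 2 (mod 3).
    Then x = 9 + 12·2 = 33, valid modulo lcm(12, 9) = 36: x ≡ 33 (mod 36).
Verify: 33 mod 4 = 1, 33 mod 6 = 3, 33 mod 9 = 6.

x ≡ 33 (mod 36).


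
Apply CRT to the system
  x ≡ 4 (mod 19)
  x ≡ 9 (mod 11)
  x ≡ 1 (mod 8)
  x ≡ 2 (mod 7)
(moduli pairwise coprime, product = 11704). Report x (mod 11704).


Product of moduli M = 19 · 11 · 8 · 7 = 11704.
Merge one congruence at a time:
  Start: x ≡ 4 (mod 19).
  Combine with x ≡ 9 (mod 11); new modulus lcm = 209.
    Write x = 4 + 19·t and substitute into x ≡ 9 (mod 11): 19·t ≡ 9 − 4 = 5 (mod 11).
    Reduce coefficients mod 11: 8·t ≡ 5 (mod 11).
    The inverse of 8 mod 11 is 7 (since 8·7 = 56 = 5·11 + 1), so t ≡ 7·5 = 35 ≡ 2 (mod 11).
    Then x = 4 + 19·2 = 42, valid modulo lcm(19, 11) = 209: x ≡ 42 (mod 209).
  Combine with x ≡ 1 (mod 8); new modulus lcm = 1672.
    Write x = 42 + 209·t and substitute into x ≡ 1 (mod 8): 209·t ≡ 1 − 42 = -41 (mod 8).
    Reduce coefficients mod 8: 1·t ≡ 7 (mod 8).
    So t ≡ 7 (mod 8).
    Then x = 42 + 209·7 = 1505, valid modulo lcm(209, 8) = 1672: x ≡ 1505 (mod 1672).
  Combine with x ≡ 2 (mod 7); new modulus lcm = 11704.
    Write x = 1505 + 1672·t and substitute into x ≡ 2 (mod 7): 1672·t ≡ 2 − 1505 = -1503 (mod 7).
    Reduce coefficients mod 7: 6·t ≡ 2 (mod 7).
    The inverse of 6 mod 7 is 6 (since 6·6 = 36 = 5·7 + 1), so t ≡ 6·2 = 12 ≡ 5 (mod 7).
    Then x = 1505 + 1672·5 = 9865, valid modulo lcm(1672, 7) = 11704: x ≡ 9865 (mod 11704).
Verify against each original: 9865 mod 19 = 4, 9865 mod 11 = 9, 9865 mod 8 = 1, 9865 mod 7 = 2.

x ≡ 9865 (mod 11704).


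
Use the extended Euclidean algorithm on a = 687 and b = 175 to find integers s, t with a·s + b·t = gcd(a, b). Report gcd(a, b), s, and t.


Euclidean algorithm on (687, 175) — divide until remainder is 0:
  687 = 3 · 175 + 162
  175 = 1 · 162 + 13
  162 = 12 · 13 + 6
  13 = 2 · 6 + 1
  6 = 6 · 1 + 0
gcd(687, 175) = 1.
Track Bezout coefficients alongside the remainders: start with r₀ = 687 = a·1 + b·0 (s = 1, t = 0) and r₁ = 175 = a·0 + b·1 (s = 0, t = 1); each new remainder r_{k+1} = r_{k-1} − q_k·r_k inherits s_{k+1} = s_{k-1} − q_k·s_k, t_{k+1} = t_{k-1} − q_k·t_k, so r_k = a·s_k + b·t_k at every step:
  q = 3: r = 162, s = 1 − 3·0 = 1, t = 0 − 3·1 = -3  (check: 687·1 + 175·(-3) = 162)
  q = 1: r = 13, s = 0 − 1·1 = -1, t = 1 − 1·(-3) = 4  (check: 687·(-1) + 175·4 = 13)
  q = 12: r = 6, s = 1 − 12·(-1) = 13, t = -3 − 12·4 = -51  (check: 687·13 + 175·(-51) = 6)
  q = 2: r = 1, s = -1 − 2·13 = -27, t = 4 − 2·(-51) = 106  (check: 687·(-27) + 175·106 = 1)
The row with r = 1 (the gcd) gives the Bezout coefficients s = -27, t = 106.
Result: 687 · (-27) + 175 · (106) = 1.

gcd(687, 175) = 1; s = -27, t = 106 (check: 687·(-27) + 175·106 = 1).


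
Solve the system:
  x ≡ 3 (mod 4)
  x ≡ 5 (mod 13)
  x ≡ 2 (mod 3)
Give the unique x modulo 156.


Moduli 4, 13, 3 are pairwise coprime; by CRT there is a unique solution modulo M = 4 · 13 · 3 = 156.
Solve pairwise, accumulating the modulus:
  Start with x ≡ 3 (mod 4).
  Combine with x ≡ 5 (mod 13): since gcd(4, 13) = 1, we get a unique residue mod 52.
    Write x = 3 + 4·t and substitute into x ≡ 5 (mod 13): 4·t ≡ 5 − 3 = 2 (mod 13).
    The inverse of 4 mod 13 is 10 (since 4·10 = 40 = 3·13 + 1), so t ≡ 10·2 = 20 ≡ 7 (mod 13).
    Then x = 3 + 4·7 = 31, valid modulo lcm(4, 13) = 52: x ≡ 31 (mod 52).
  Combine with x ≡ 2 (mod 3): since gcd(52, 3) = 1, we get a unique residue mod 156.
    Write x = 31 + 52·t and substitute into x ≡ 2 (mod 3): 52·t ≡ 2 − 31 = -29 (mod 3).
    Reduce coefficients mod 3: 1·t ≡ 1 (mod 3).
    So t ≡ 1 (mod 3).
    Then x = 31 + 52·1 = 83, valid modulo lcm(52, 3) = 156: x ≡ 83 (mod 156).
Verify: 83 mod 4 = 3 ✓, 83 mod 13 = 5 ✓, 83 mod 3 = 2 ✓.

x ≡ 83 (mod 156).


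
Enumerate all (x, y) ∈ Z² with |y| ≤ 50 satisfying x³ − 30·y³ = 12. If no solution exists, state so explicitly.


The equation is x³ - 30y³ = 12. For fixed y, x³ = 30·y³ + 12, so a solution requires the RHS to be a perfect cube.
Strategy: iterate y from -50 to 50, compute RHS = 30·y³ + 12, and check whether it is a (positive or negative) perfect cube.
Check small values of y:
  y = 0: RHS = 12 is not a perfect cube.
  y = 1: RHS = 42 is not a perfect cube.
  y = -1: RHS = -18 is not a perfect cube.
  y = 2: RHS = 252 is not a perfect cube.
  y = -2: RHS = -228 is not a perfect cube.
  y = 3: RHS = 822 is not a perfect cube.
  y = -3: RHS = -798 is not a perfect cube.
Continuing the search up to |y| = 50 finds no solutions either.
No (x, y) in the scanned range satisfies the equation.

No integer solutions with |y| ≤ 50.


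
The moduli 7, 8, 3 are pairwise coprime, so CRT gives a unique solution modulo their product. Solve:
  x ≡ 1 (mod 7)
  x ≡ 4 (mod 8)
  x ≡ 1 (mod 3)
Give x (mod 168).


Moduli 7, 8, 3 are pairwise coprime; by CRT there is a unique solution modulo M = 7 · 8 · 3 = 168.
Solve pairwise, accumulating the modulus:
  Start with x ≡ 1 (mod 7).
  Combine with x ≡ 4 (mod 8): since gcd(7, 8) = 1, we get a unique residue mod 56.
    Write x = 1 + 7·t and substitute into x ≡ 4 (mod 8): 7·t ≡ 4 − 1 = 3 (mod 8).
    The inverse of 7 mod 8 is 7 (since 7·7 = 49 = 6·8 + 1), so t ≡ 7·3 = 21 ≡ 5 (mod 8).
    Then x = 1 + 7·5 = 36, valid modulo lcm(7, 8) = 56: x ≡ 36 (mod 56).
  Combine with x ≡ 1 (mod 3): since gcd(56, 3) = 1, we get a unique residue mod 168.
    Write x = 36 + 56·t and substitute into x ≡ 1 (mod 3): 56·t ≡ 1 − 36 = -35 (mod 3).
    Reduce coefficients mod 3: 2·t ≡ 1 (mod 3).
    The inverse of 2 mod 3 is 2 (since 2·2 = 4 = 1·3 + 1), so t ≡ 2·1 = 2 ≡ 2 (mod 3).
    Then x = 36 + 56·2 = 148, valid modulo lcm(56, 3) = 168: x ≡ 148 (mod 168).
Verify: 148 mod 7 = 1 ✓, 148 mod 8 = 4 ✓, 148 mod 3 = 1 ✓.

x ≡ 148 (mod 168).


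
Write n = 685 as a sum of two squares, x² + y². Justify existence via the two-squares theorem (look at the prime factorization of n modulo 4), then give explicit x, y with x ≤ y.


Step 1: Factor n = 685 = 5 · 137.
Step 2: Check the mod-4 condition on each prime factor: 5 ≡ 1 (mod 4), exponent 1; 137 ≡ 1 (mod 4), exponent 1.
All primes ≡ 3 (mod 4) appear to even exponent (or don't appear), so by the two-squares theorem n IS expressible as a sum of two squares.
Step 3: Build a representation. Here n = 5 · 137 is a product of primes ≡ 1 (mod 4). Each prime p ≡ 1 (mod 4) is itself a sum of two squares; find a² by testing p − a² for a perfect square:
  5: 5 − 1² = 4 = 2² ⇒ 5 = 1² + 2².
  137: 137 − 1² = 136, 137 − 2² = 133, 137 − 3² = 128, 137 − 4² = 121 = 11² ⇒ 137 = 4² + 11².
  Combine using the Brahmagupta–Fibonacci identity (a² + b²)(c² + d²) = (ac − bd)² + (ad + bc)² = (ac + bd)² + (ad − bc)²:
  5 · 137 = 685: from (1² + 2²)(4² + 11²), take (1·4 − 2·11, 1·11 + 2·4) = (4 − 22, 11 + 8) = (-18, 19); dropping signs (only squares matter) gives (18, 19); check 18² + 19² = 324 + 361 = 685 ✓.
Step 4: Order so x ≤ y and verify: 18² + 19² = 324 + 361 = 685 = n. ✓

n = 685 = 18² + 19² (one valid representation with x ≤ y).


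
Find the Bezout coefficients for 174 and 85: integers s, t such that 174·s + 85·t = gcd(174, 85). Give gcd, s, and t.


Euclidean algorithm on (174, 85) — divide until remainder is 0:
  174 = 2 · 85 + 4
  85 = 21 · 4 + 1
  4 = 4 · 1 + 0
gcd(174, 85) = 1.
Track Bezout coefficients alongside the remainders: start with r₀ = 174 = a·1 + b·0 (s = 1, t = 0) and r₁ = 85 = a·0 + b·1 (s = 0, t = 1); each new remainder r_{k+1} = r_{k-1} − q_k·r_k inherits s_{k+1} = s_{k-1} − q_k·s_k, t_{k+1} = t_{k-1} − q_k·t_k, so r_k = a·s_k + b·t_k at every step:
  q = 2: r = 4, s = 1 − 2·0 = 1, t = 0 − 2·1 = -2  (check: 174·1 + 85·(-2) = 4)
  q = 21: r = 1, s = 0 − 21·1 = -21, t = 1 − 21·(-2) = 43  (check: 174·(-21) + 85·43 = 1)
The row with r = 1 (the gcd) gives the Bezout coefficients s = -21, t = 43.
Result: 174 · (-21) + 85 · (43) = 1.

gcd(174, 85) = 1; s = -21, t = 43 (check: 174·(-21) + 85·43 = 1).


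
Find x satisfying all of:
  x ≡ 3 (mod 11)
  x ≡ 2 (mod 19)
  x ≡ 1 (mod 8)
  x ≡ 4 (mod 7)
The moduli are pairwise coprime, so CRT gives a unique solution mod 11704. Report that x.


Product of moduli M = 11 · 19 · 8 · 7 = 11704.
Merge one congruence at a time:
  Start: x ≡ 3 (mod 11).
  Combine with x ≡ 2 (mod 19); new modulus lcm = 209.
    Write x = 3 + 11·t and substitute into x ≡ 2 (mod 19): 11·t ≡ 2 − 3 = -1 (mod 19).
    Reduce coefficients mod 19: 11·t ≡ 18 (mod 19).
    The inverse of 11 mod 19 is 7 (since 11·7 = 77 = 4·19 + 1), so t ≡ 7·18 = 126 ≡ 12 (mod 19).
    Then x = 3 + 11·12 = 135, valid modulo lcm(11, 19) = 209: x ≡ 135 (mod 209).
  Combine with x ≡ 1 (mod 8); new modulus lcm = 1672.
    Write x = 135 + 209·t and substitute into x ≡ 1 (mod 8): 209·t ≡ 1 − 135 = -134 (mod 8).
    Reduce coefficients mod 8: 1·t ≡ 2 (mod 8).
    So t ≡ 2 (mod 8).
    Then x = 135 + 209·2 = 553, valid modulo lcm(209, 8) = 1672: x ≡ 553 (mod 1672).
  Combine with x ≡ 4 (mod 7); new modulus lcm = 11704.
    Write x = 553 + 1672·t and substitute into x ≡ 4 (mod 7): 1672·t ≡ 4 − 553 = -549 (mod 7).
    Reduce coefficients mod 7: 6·t ≡ 4 (mod 7).
    The inverse of 6 mod 7 is 6 (since 6·6 = 36 = 5·7 + 1), so t ≡ 6·4 = 24 ≡ 3 (mod 7).
    Then x = 553 + 1672·3 = 5569, valid modulo lcm(1672, 7) = 11704: x ≡ 5569 (mod 11704).
Verify against each original: 5569 mod 11 = 3, 5569 mod 19 = 2, 5569 mod 8 = 1, 5569 mod 7 = 4.

x ≡ 5569 (mod 11704).


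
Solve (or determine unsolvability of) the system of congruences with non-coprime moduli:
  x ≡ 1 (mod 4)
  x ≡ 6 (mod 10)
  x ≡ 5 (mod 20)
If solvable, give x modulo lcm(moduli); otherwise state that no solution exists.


Moduli 4, 10, 20 are not pairwise coprime, so CRT works modulo lcm(m_i) when all pairwise compatibility conditions hold.
Pairwise compatibility: gcd(m_i, m_j) must divide a_i - a_j for every pair.
Merge one congruence at a time:
  Start: x ≡ 1 (mod 4).
  Combine with x ≡ 6 (mod 10): gcd(4, 10) = 2, and 6 - 1 = 5 is NOT divisible by 2.
    ⇒ system is inconsistent (no integer solution).

No solution (the system is inconsistent).


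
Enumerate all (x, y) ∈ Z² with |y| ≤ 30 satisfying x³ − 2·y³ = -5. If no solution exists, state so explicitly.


The equation is x³ - 2y³ = -5. For fixed y, x³ = 2·y³ − 5, so a solution requires the RHS to be a perfect cube.
Strategy: iterate y from -30 to 30, compute RHS = 2·y³ − 5, and check whether it is a (positive or negative) perfect cube.
Check small values of y:
  y = 0: RHS = -5 is not a perfect cube.
  y = 1: RHS = -3 is not a perfect cube.
  y = -1: RHS = -7 is not a perfect cube.
  y = 2: RHS = 11 is not a perfect cube.
  y = -2: RHS = -21 is not a perfect cube.
  y = 3: RHS = 49 is not a perfect cube.
  y = -3: RHS = -59 is not a perfect cube.
Continuing the search up to |y| = 30 finds no solutions either.
No (x, y) in the scanned range satisfies the equation.

No integer solutions with |y| ≤ 30.


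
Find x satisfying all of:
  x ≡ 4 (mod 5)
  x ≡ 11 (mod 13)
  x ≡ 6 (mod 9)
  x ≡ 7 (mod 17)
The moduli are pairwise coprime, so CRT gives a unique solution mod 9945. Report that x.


Product of moduli M = 5 · 13 · 9 · 17 = 9945.
Merge one congruence at a time:
  Start: x ≡ 4 (mod 5).
  Combine with x ≡ 11 (mod 13); new modulus lcm = 65.
    Write x = 4 + 5·t and substitute into x ≡ 11 (mod 13): 5·t ≡ 11 − 4 = 7 (mod 13).
    The inverse of 5 mod 13 is 8 (since 5·8 = 40 = 3·13 + 1), so t ≡ 8·7 = 56 ≡ 4 (mod 13).
    Then x = 4 + 5·4 = 24, valid modulo lcm(5, 13) = 65: x ≡ 24 (mod 65).
  Combine with x ≡ 6 (mod 9); new modulus lcm = 585.
    Write x = 24 + 65·t and substitute into x ≡ 6 (mod 9): 65·t ≡ 6 − 24 = -18 (mod 9).
    Reduce coefficients mod 9: 2·t ≡ 0 (mod 9).
    The inverse of 2 mod 9 is 5 (since 2·5 = 10 = 1·9 + 1), so t ≡ 5·0 = 0 ≡ 0 (mod 9).
    Then x = 24 + 65·0 = 24, valid modulo lcm(65, 9) = 585: x ≡ 24 (mod 585).
  Combine with x ≡ 7 (mod 17); new modulus lcm = 9945.
    Write x = 24 + 585·t and substitute into x ≡ 7 (mod 17): 585·t ≡ 7 − 24 = -17 (mod 17).
    Reduce coefficients mod 17: 7·t ≡ 0 (mod 17).
    The inverse of 7 mod 17 is 5 (since 7·5 = 35 = 2·17 + 1), so t ≡ 5·0 = 0 ≡ 0 (mod 17).
    Then x = 24 + 585·0 = 24, valid modulo lcm(585, 17) = 9945: x ≡ 24 (mod 9945).
Verify against each original: 24 mod 5 = 4, 24 mod 13 = 11, 24 mod 9 = 6, 24 mod 17 = 7.

x ≡ 24 (mod 9945).


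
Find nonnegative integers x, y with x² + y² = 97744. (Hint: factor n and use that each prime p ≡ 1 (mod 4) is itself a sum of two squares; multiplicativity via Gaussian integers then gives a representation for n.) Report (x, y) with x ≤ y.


Step 1: Factor n = 97744 = 2^4 · 41 · 149.
Step 2: Check the mod-4 condition on each prime factor: 2 = 2 (special); 41 ≡ 1 (mod 4), exponent 1; 149 ≡ 1 (mod 4), exponent 1.
All primes ≡ 3 (mod 4) appear to even exponent (or don't appear), so by the two-squares theorem n IS expressible as a sum of two squares.
Step 3: Build a representation. Group n = k² · m with k = 4 and m = 41 · 149 = 6109 (a product of primes ≡ 1 (mod 4)); a representation of m scales to one of n via (k·x)² + (k·y)² = k²(x² + y²). Each prime p ≡ 1 (mod 4) is itself a sum of two squares; find a² by testing p − a² for a perfect square:
  41: 41 − 1² = 40, 41 − 2² = 37, 41 − 3² = 32, 41 − 4² = 25 = 5² ⇒ 41 = 4² + 5².
  149: 149 − 1² = 148, 149 − 2² = 145, 149 − 3² = 140, 149 − 4² = 133, 149 − 5² = 124, 149 − 6² = 113, 149 − 7² = 100 = 10² ⇒ 149 = 7² + 10².
  Combine using the Brahmagupta–Fibonacci identity (a² + b²)(c² + d²) = (ac − bd)² + (ad + bc)² = (ac + bd)² + (ad − bc)²:
  41 · 149 = 6109: from (4² + 5²)(7² + 10²), take (4·7 − 5·10, 4·10 + 5·7) = (28 − 50, 40 + 35) = (-22, 75); dropping signs (only squares matter) gives (22, 75); check 22² + 75² = 484 + 5625 = 6109 ✓.
  Scale by k = 4: (4·22, 4·75) = (88, 300).
Step 4: Order so x ≤ y and verify: 88² + 300² = 7744 + 90000 = 97744 = n. ✓

n = 97744 = 88² + 300² (one valid representation with x ≤ y).


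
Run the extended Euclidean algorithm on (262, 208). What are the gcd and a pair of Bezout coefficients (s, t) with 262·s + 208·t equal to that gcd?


Euclidean algorithm on (262, 208) — divide until remainder is 0:
  262 = 1 · 208 + 54
  208 = 3 · 54 + 46
  54 = 1 · 46 + 8
  46 = 5 · 8 + 6
  8 = 1 · 6 + 2
  6 = 3 · 2 + 0
gcd(262, 208) = 2.
Track Bezout coefficients alongside the remainders: start with r₀ = 262 = a·1 + b·0 (s = 1, t = 0) and r₁ = 208 = a·0 + b·1 (s = 0, t = 1); each new remainder r_{k+1} = r_{k-1} − q_k·r_k inherits s_{k+1} = s_{k-1} − q_k·s_k, t_{k+1} = t_{k-1} − q_k·t_k, so r_k = a·s_k + b·t_k at every step:
  q = 1: r = 54, s = 1 − 1·0 = 1, t = 0 − 1·1 = -1  (check: 262·1 + 208·(-1) = 54)
  q = 3: r = 46, s = 0 − 3·1 = -3, t = 1 − 3·(-1) = 4  (check: 262·(-3) + 208·4 = 46)
  q = 1: r = 8, s = 1 − 1·(-3) = 4, t = -1 − 1·4 = -5  (check: 262·4 + 208·(-5) = 8)
  q = 5: r = 6, s = -3 − 5·4 = -23, t = 4 − 5·(-5) = 29  (check: 262·(-23) + 208·29 = 6)
  q = 1: r = 2, s = 4 − 1·(-23) = 27, t = -5 − 1·29 = -34  (check: 262·27 + 208·(-34) = 2)
The row with r = 2 (the gcd) gives the Bezout coefficients s = 27, t = -34.
Result: 262 · (27) + 208 · (-34) = 2.

gcd(262, 208) = 2; s = 27, t = -34 (check: 262·27 + 208·(-34) = 2).


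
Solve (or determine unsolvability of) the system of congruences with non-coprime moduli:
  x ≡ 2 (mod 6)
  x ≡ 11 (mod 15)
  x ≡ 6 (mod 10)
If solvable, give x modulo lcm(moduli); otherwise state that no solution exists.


Moduli 6, 15, 10 are not pairwise coprime, so CRT works modulo lcm(m_i) when all pairwise compatibility conditions hold.
Pairwise compatibility: gcd(m_i, m_j) must divide a_i - a_j for every pair.
Merge one congruence at a time:
  Start: x ≡ 2 (mod 6).
  Combine with x ≡ 11 (mod 15): gcd(6, 15) = 3; 11 - 2 = 9, which IS divisible by 3, so compatible.
    Write x = 2 + 6·t and substitute into x ≡ 11 (mod 15): 6·t ≡ 11 − 2 = 9 (mod 15).
    Divide the congruence (and modulus) by g = 3: 2·t ≡ 3 (mod 5).
    The inverse of 2 mod 5 is 3 (since 2·3 = 6 = 1·5 + 1), so t ≡ 3·3 = 9 ≡ 4 (mod 5).
    Then x = 2 + 6·4 = 26, valid modulo lcm(6, 15) = 30: x ≡ 26 (mod 30).
  Combine with x ≡ 6 (mod 10): gcd(30, 10) = 10; 6 - 26 = -20, which IS divisible by 10, so compatible.
    Write x = 26 + 30·t and substitute into x ≡ 6 (mod 10): 30·t ≡ 6 − 26 = -20 (mod 10).
    Divide the congruence (and modulus) by g = 10: 3·t ≡ -2 (mod 1).
    Modulo 1 every t works; take t = 0.
    Then x = 26 + 30·0 = 26, valid modulo lcm(30, 10) = 30: x ≡ 26 (mod 30).
Verify: 26 mod 6 = 2, 26 mod 15 = 11, 26 mod 10 = 6.

x ≡ 26 (mod 30).


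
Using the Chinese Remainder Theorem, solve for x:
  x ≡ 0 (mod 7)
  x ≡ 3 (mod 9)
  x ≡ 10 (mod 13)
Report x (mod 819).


Moduli 7, 9, 13 are pairwise coprime; by CRT there is a unique solution modulo M = 7 · 9 · 13 = 819.
Solve pairwise, accumulating the modulus:
  Start with x ≡ 0 (mod 7).
  Combine with x ≡ 3 (mod 9): since gcd(7, 9) = 1, we get a unique residue mod 63.
    Write x = 0 + 7·t and substitute into x ≡ 3 (mod 9): 7·t ≡ 3 − 0 = 3 (mod 9).
    The inverse of 7 mod 9 is 4 (since 7·4 = 28 = 3·9 + 1), so t ≡ 4·3 = 12 ≡ 3 (mod 9).
    Then x = 0 + 7·3 = 21, valid modulo lcm(7, 9) = 63: x ≡ 21 (mod 63).
  Combine with x ≡ 10 (mod 13): since gcd(63, 13) = 1, we get a unique residue mod 819.
    Write x = 21 + 63·t and substitute into x ≡ 10 (mod 13): 63·t ≡ 10 − 21 = -11 (mod 13).
    Reduce coefficients mod 13: 11·t ≡ 2 (mod 13).
    The inverse of 11 mod 13 is 6 (since 11·6 = 66 = 5·13 + 1), so t ≡ 6·2 = 12 ≡ 12 (mod 13).
    Then x = 21 + 63·12 = 777, valid modulo lcm(63, 13) = 819: x ≡ 777 (mod 819).
Verify: 777 mod 7 = 0 ✓, 777 mod 9 = 3 ✓, 777 mod 13 = 10 ✓.

x ≡ 777 (mod 819).


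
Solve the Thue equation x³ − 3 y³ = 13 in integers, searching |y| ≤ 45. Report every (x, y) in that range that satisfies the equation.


The equation is x³ - 3y³ = 13. For fixed y, x³ = 3·y³ + 13, so a solution requires the RHS to be a perfect cube.
Strategy: iterate y from -45 to 45, compute RHS = 3·y³ + 13, and check whether it is a (positive or negative) perfect cube.
Check small values of y:
  y = 0: RHS = 13 is not a perfect cube.
  y = 1: RHS = 16 is not a perfect cube.
  y = -1: RHS = 10 is not a perfect cube.
  y = 2: RHS = 37 is not a perfect cube.
  y = -2: RHS = -11 is not a perfect cube.
  y = 3: RHS = 94 is not a perfect cube.
  y = -3: RHS = -68 is not a perfect cube.
Continuing the search up to |y| = 45 finds no solutions either.
No (x, y) in the scanned range satisfies the equation.

No integer solutions with |y| ≤ 45.


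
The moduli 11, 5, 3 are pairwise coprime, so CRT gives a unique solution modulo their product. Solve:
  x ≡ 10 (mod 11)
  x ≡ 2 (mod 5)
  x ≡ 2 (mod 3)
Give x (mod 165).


Moduli 11, 5, 3 are pairwise coprime; by CRT there is a unique solution modulo M = 11 · 5 · 3 = 165.
Solve pairwise, accumulating the modulus:
  Start with x ≡ 10 (mod 11).
  Combine with x ≡ 2 (mod 5): since gcd(11, 5) = 1, we get a unique residue mod 55.
    Write x = 10 + 11·t and substitute into x ≡ 2 (mod 5): 11·t ≡ 2 − 10 = -8 (mod 5).
    Reduce coefficients mod 5: 1·t ≡ 2 (mod 5).
    So t ≡ 2 (mod 5).
    Then x = 10 + 11·2 = 32, valid modulo lcm(11, 5) = 55: x ≡ 32 (mod 55).
  Combine with x ≡ 2 (mod 3): since gcd(55, 3) = 1, we get a unique residue mod 165.
    Write x = 32 + 55·t and substitute into x ≡ 2 (mod 3): 55·t ≡ 2 − 32 = -30 (mod 3).
    Reduce coefficients mod 3: 1·t ≡ 0 (mod 3).
    So t ≡ 0 (mod 3).
    Then x = 32 + 55·0 = 32, valid modulo lcm(55, 3) = 165: x ≡ 32 (mod 165).
Verify: 32 mod 11 = 10 ✓, 32 mod 5 = 2 ✓, 32 mod 3 = 2 ✓.

x ≡ 32 (mod 165).


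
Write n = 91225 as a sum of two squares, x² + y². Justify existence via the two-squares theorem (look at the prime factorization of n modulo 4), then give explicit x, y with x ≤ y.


Step 1: Factor n = 91225 = 5^2 · 41 · 89.
Step 2: Check the mod-4 condition on each prime factor: 5 ≡ 1 (mod 4), exponent 2; 41 ≡ 1 (mod 4), exponent 1; 89 ≡ 1 (mod 4), exponent 1.
All primes ≡ 3 (mod 4) appear to even exponent (or don't appear), so by the two-squares theorem n IS expressible as a sum of two squares.
Step 3: Build a representation. Group n = k² · m with k = 5 and m = 41 · 89 = 3649 (a product of primes ≡ 1 (mod 4)); a representation of m scales to one of n via (k·x)² + (k·y)² = k²(x² + y²). Each prime p ≡ 1 (mod 4) is itself a sum of two squares; find a² by testing p − a² for a perfect square:
  41: 41 − 1² = 40, 41 − 2² = 37, 41 − 3² = 32, 41 − 4² = 25 = 5² ⇒ 41 = 4² + 5².
  89: 89 − 1² = 88, 89 − 2² = 85, 89 − 3² = 80, 89 − 4² = 73, 89 − 5² = 64 = 8² ⇒ 89 = 5² + 8².
  Combine using the Brahmagupta–Fibonacci identity (a² + b²)(c² + d²) = (ac − bd)² + (ad + bc)² = (ac + bd)² + (ad − bc)²:
  41 · 89 = 3649: from (4² + 5²)(5² + 8²), take (4·5 − 5·8, 4·8 + 5·5) = (20 − 40, 32 + 25) = (-20, 57); dropping signs (only squares matter) gives (20, 57); check 20² + 57² = 400 + 3249 = 3649 ✓.
  Scale by k = 5: (5·20, 5·57) = (100, 285).
Step 4: Order so x ≤ y and verify: 100² + 285² = 10000 + 81225 = 91225 = n. ✓

n = 91225 = 100² + 285² (one valid representation with x ≤ y).


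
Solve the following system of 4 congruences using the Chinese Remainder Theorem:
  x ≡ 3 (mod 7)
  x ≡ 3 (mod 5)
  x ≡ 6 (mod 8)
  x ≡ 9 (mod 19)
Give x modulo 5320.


Product of moduli M = 7 · 5 · 8 · 19 = 5320.
Merge one congruence at a time:
  Start: x ≡ 3 (mod 7).
  Combine with x ≡ 3 (mod 5); new modulus lcm = 35.
    Write x = 3 + 7·t and substitute into x ≡ 3 (mod 5): 7·t ≡ 3 − 3 = 0 (mod 5).
    Reduce coefficients mod 5: 2·t ≡ 0 (mod 5).
    The inverse of 2 mod 5 is 3 (since 2·3 = 6 = 1·5 + 1), so t ≡ 3·0 = 0 ≡ 0 (mod 5).
    Then x = 3 + 7·0 = 3, valid modulo lcm(7, 5) = 35: x ≡ 3 (mod 35).
  Combine with x ≡ 6 (mod 8); new modulus lcm = 280.
    Write x = 3 + 35·t and substitute into x ≡ 6 (mod 8): 35·t ≡ 6 − 3 = 3 (mod 8).
    Reduce coefficients mod 8: 3·t ≡ 3 (mod 8).
    The inverse of 3 mod 8 is 3 (since 3·3 = 9 = 1·8 + 1), so t ≡ 3·3 = 9 ≡ 1 (mod 8).
    Then x = 3 + 35·1 = 38, valid modulo lcm(35, 8) = 280: x ≡ 38 (mod 280).
  Combine with x ≡ 9 (mod 19); new modulus lcm = 5320.
    Write x = 38 + 280·t and substitute into x ≡ 9 (mod 19): 280·t ≡ 9 − 38 = -29 (mod 19).
    Reduce coefficients mod 19: 14·t ≡ 9 (mod 19).
    The inverse of 14 mod 19 is 15 (since 14·15 = 210 = 11·19 + 1), so t ≡ 15·9 = 135 ≡ 2 (mod 19).
    Then x = 38 + 280·2 = 598, valid modulo lcm(280, 19) = 5320: x ≡ 598 (mod 5320).
Verify against each original: 598 mod 7 = 3, 598 mod 5 = 3, 598 mod 8 = 6, 598 mod 19 = 9.

x ≡ 598 (mod 5320).


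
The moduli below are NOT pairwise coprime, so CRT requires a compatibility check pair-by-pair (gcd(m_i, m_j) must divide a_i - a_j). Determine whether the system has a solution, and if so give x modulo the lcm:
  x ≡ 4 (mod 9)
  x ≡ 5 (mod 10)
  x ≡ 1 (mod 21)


Moduli 9, 10, 21 are not pairwise coprime, so CRT works modulo lcm(m_i) when all pairwise compatibility conditions hold.
Pairwise compatibility: gcd(m_i, m_j) must divide a_i - a_j for every pair.
Merge one congruence at a time:
  Start: x ≡ 4 (mod 9).
  Combine with x ≡ 5 (mod 10): gcd(9, 10) = 1; 5 - 4 = 1, which IS divisible by 1, so compatible.
    Write x = 4 + 9·t and substitute into x ≡ 5 (mod 10): 9·t ≡ 5 − 4 = 1 (mod 10).
    The inverse of 9 mod 10 is 9 (since 9·9 = 81 = 8·10 + 1), so t ≡ 9·1 = 9 ≡ 9 (mod 10).
    Then x = 4 + 9·9 = 85, valid modulo lcm(9, 10) = 90: x ≡ 85 (mod 90).
  Combine with x ≡ 1 (mod 21): gcd(90, 21) = 3; 1 - 85 = -84, which IS divisible by 3, so compatible.
    Write x = 85 + 90·t and substitute into x ≡ 1 (mod 21): 90·t ≡ 1 − 85 = -84 (mod 21).
    Divide the congruence (and modulus) by g = 3: 30·t ≡ -28 (mod 7).
    Reduce coefficients mod 7: 2·t ≡ 0 (mod 7).
    The inverse of 2 mod 7 is 4 (since 2·4 = 8 = 1·7 + 1), so t ≡ 4·0 = 0 ≡ 0 (mod 7).
    Then x = 85 + 90·0 = 85, valid modulo lcm(90, 21) = 630: x ≡ 85 (mod 630).
Verify: 85 mod 9 = 4, 85 mod 10 = 5, 85 mod 21 = 1.

x ≡ 85 (mod 630).


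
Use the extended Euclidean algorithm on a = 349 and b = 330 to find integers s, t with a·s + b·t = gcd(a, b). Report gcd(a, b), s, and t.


Euclidean algorithm on (349, 330) — divide until remainder is 0:
  349 = 1 · 330 + 19
  330 = 17 · 19 + 7
  19 = 2 · 7 + 5
  7 = 1 · 5 + 2
  5 = 2 · 2 + 1
  2 = 2 · 1 + 0
gcd(349, 330) = 1.
Track Bezout coefficients alongside the remainders: start with r₀ = 349 = a·1 + b·0 (s = 1, t = 0) and r₁ = 330 = a·0 + b·1 (s = 0, t = 1); each new remainder r_{k+1} = r_{k-1} − q_k·r_k inherits s_{k+1} = s_{k-1} − q_k·s_k, t_{k+1} = t_{k-1} − q_k·t_k, so r_k = a·s_k + b·t_k at every step:
  q = 1: r = 19, s = 1 − 1·0 = 1, t = 0 − 1·1 = -1  (check: 349·1 + 330·(-1) = 19)
  q = 17: r = 7, s = 0 − 17·1 = -17, t = 1 − 17·(-1) = 18  (check: 349·(-17) + 330·18 = 7)
  q = 2: r = 5, s = 1 − 2·(-17) = 35, t = -1 − 2·18 = -37  (check: 349·35 + 330·(-37) = 5)
  q = 1: r = 2, s = -17 − 1·35 = -52, t = 18 − 1·(-37) = 55  (check: 349·(-52) + 330·55 = 2)
  q = 2: r = 1, s = 35 − 2·(-52) = 139, t = -37 − 2·55 = -147  (check: 349·139 + 330·(-147) = 1)
The row with r = 1 (the gcd) gives the Bezout coefficients s = 139, t = -147.
Result: 349 · (139) + 330 · (-147) = 1.

gcd(349, 330) = 1; s = 139, t = -147 (check: 349·139 + 330·(-147) = 1).


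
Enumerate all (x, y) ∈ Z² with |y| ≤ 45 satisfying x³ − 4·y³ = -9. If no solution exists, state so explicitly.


The equation is x³ - 4y³ = -9. For fixed y, x³ = 4·y³ − 9, so a solution requires the RHS to be a perfect cube.
Strategy: iterate y from -45 to 45, compute RHS = 4·y³ − 9, and check whether it is a (positive or negative) perfect cube.
Check small values of y:
  y = 0: RHS = -9 is not a perfect cube.
  y = 1: RHS = -5 is not a perfect cube.
  y = -1: RHS = -13 is not a perfect cube.
  y = 2: RHS = 23 is not a perfect cube.
  y = -2: RHS = -41 is not a perfect cube.
  y = 3: RHS = 99 is not a perfect cube.
  y = -3: RHS = -117 is not a perfect cube.
Continuing the search up to |y| = 45 finds no solutions either.
No (x, y) in the scanned range satisfies the equation.

No integer solutions with |y| ≤ 45.


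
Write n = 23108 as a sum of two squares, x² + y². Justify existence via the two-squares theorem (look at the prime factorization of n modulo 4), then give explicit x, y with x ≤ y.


Step 1: Factor n = 23108 = 2^2 · 53 · 109.
Step 2: Check the mod-4 condition on each prime factor: 2 = 2 (special); 53 ≡ 1 (mod 4), exponent 1; 109 ≡ 1 (mod 4), exponent 1.
All primes ≡ 3 (mod 4) appear to even exponent (or don't appear), so by the two-squares theorem n IS expressible as a sum of two squares.
Step 3: Build a representation. Group n = k² · m with k = 2 and m = 53 · 109 = 5777 (a product of primes ≡ 1 (mod 4)); a representation of m scales to one of n via (k·x)² + (k·y)² = k²(x² + y²). Each prime p ≡ 1 (mod 4) is itself a sum of two squares; find a² by testing p − a² for a perfect square:
  53: 53 − 1² = 52, 53 − 2² = 49 = 7² ⇒ 53 = 2² + 7².
  109: 109 − 1² = 108, 109 − 2² = 105, 109 − 3² = 100 = 10² ⇒ 109 = 3² + 10².
  Combine using the Brahmagupta–Fibonacci identity (a² + b²)(c² + d²) = (ac − bd)² + (ad + bc)² = (ac + bd)² + (ad − bc)²:
  53 · 109 = 5777: from (2² + 7²)(3² + 10²), take (2·3 − 7·10, 2·10 + 7·3) = (6 − 70, 20 + 21) = (-64, 41); dropping signs (only squares matter) gives (64, 41); check 64² + 41² = 4096 + 1681 = 5777 ✓.
  Scale by k = 2: (2·64, 2·41) = (128, 82).
Step 4: Order so x ≤ y and verify: 82² + 128² = 6724 + 16384 = 23108 = n. ✓

n = 23108 = 82² + 128² (one valid representation with x ≤ y).
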